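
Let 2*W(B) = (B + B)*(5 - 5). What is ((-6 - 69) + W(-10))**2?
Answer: 5625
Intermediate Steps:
W(B) = 0 (W(B) = ((B + B)*(5 - 5))/2 = ((2*B)*0)/2 = (1/2)*0 = 0)
((-6 - 69) + W(-10))**2 = ((-6 - 69) + 0)**2 = (-75 + 0)**2 = (-75)**2 = 5625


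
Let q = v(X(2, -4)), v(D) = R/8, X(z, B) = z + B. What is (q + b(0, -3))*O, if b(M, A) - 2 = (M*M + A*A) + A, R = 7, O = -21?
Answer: -1491/8 ≈ -186.38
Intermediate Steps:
b(M, A) = 2 + A + A**2 + M**2 (b(M, A) = 2 + ((M*M + A*A) + A) = 2 + ((M**2 + A**2) + A) = 2 + ((A**2 + M**2) + A) = 2 + (A + A**2 + M**2) = 2 + A + A**2 + M**2)
X(z, B) = B + z
v(D) = 7/8
q = 7/8 ≈ 0.87500
(q + b(0, -3))*O = (7/8 + (2 - 3 + (-3)**2 + 0**2))*(-21) = (7/8 + (2 - 3 + 9 + 0))*(-21) = (7/8 + 8)*(-21) = (71/8)*(-21) = -1491/8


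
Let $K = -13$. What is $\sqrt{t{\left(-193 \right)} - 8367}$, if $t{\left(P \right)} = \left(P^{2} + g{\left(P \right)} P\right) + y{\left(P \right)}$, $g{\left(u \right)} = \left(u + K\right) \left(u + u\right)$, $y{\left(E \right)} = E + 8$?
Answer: $i \sqrt{15317891} \approx 3913.8 i$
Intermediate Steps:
$y{\left(E \right)} = 8 + E$
$g{\left(u \right)} = 2 u \left(-13 + u\right)$ ($g{\left(u \right)} = \left(u - 13\right) \left(u + u\right) = \left(-13 + u\right) 2 u = 2 u \left(-13 + u\right)$)
$t{\left(P \right)} = 8 + P + P^{2} + 2 P^{2} \left(-13 + P\right)$ ($t{\left(P \right)} = \left(P^{2} + 2 P \left(-13 + P\right) P\right) + \left(8 + P\right) = \left(P^{2} + 2 P^{2} \left(-13 + P\right)\right) + \left(8 + P\right) = 8 + P + P^{2} + 2 P^{2} \left(-13 + P\right)$)
$\sqrt{t{\left(-193 \right)} - 8367} = \sqrt{\left(8 - 193 - 25 \left(-193\right)^{2} + 2 \left(-193\right)^{3}\right) - 8367} = \sqrt{\left(8 - 193 - 931225 + 2 \left(-7189057\right)\right) - 8367} = \sqrt{\left(8 - 193 - 931225 - 14378114\right) - 8367} = \sqrt{-15309524 - 8367} = \sqrt{-15317891} = i \sqrt{15317891}$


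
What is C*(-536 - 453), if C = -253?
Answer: 250217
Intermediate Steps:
C*(-536 - 453) = -253*(-536 - 453) = -253*(-989) = 250217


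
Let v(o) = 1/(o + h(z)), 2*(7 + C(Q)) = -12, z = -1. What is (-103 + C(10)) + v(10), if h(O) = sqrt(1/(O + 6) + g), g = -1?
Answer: (-232*sqrt(5) + 5795*I)/(2*(sqrt(5) - 25*I)) ≈ -115.9 - 0.0088733*I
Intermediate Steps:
C(Q) = -13 (C(Q) = -7 + (1/2)*(-12) = -7 - 6 = -13)
h(O) = sqrt(-1 + 1/(6 + O)) (h(O) = sqrt(1/(O + 6) - 1) = sqrt(1/(6 + O) - 1) = sqrt(-1 + 1/(6 + O)))
v(o) = 1/(o + 2*I*sqrt(5)/5) (v(o) = 1/(o + sqrt((-5 - 1*(-1))/(6 - 1))) = 1/(o + sqrt((-5 + 1)/5)) = 1/(o + sqrt((1/5)*(-4))) = 1/(o + sqrt(-4/5)) = 1/(o + 2*I*sqrt(5)/5))
(-103 + C(10)) + v(10) = (-103 - 13) + 5/(5*10 + 2*I*sqrt(5)) = -116 + 5/(50 + 2*I*sqrt(5))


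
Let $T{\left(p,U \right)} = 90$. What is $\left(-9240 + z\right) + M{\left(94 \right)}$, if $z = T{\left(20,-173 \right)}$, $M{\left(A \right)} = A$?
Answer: $-9056$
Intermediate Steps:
$z = 90$
$\left(-9240 + z\right) + M{\left(94 \right)} = \left(-9240 + 90\right) + 94 = -9150 + 94 = -9056$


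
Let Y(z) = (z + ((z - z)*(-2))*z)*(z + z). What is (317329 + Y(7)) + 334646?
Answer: 652073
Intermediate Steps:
Y(z) = 2*z² (Y(z) = (z + (0*(-2))*z)*(2*z) = (z + 0*z)*(2*z) = (z + 0)*(2*z) = z*(2*z) = 2*z²)
(317329 + Y(7)) + 334646 = (317329 + 2*7²) + 334646 = (317329 + 2*49) + 334646 = (317329 + 98) + 334646 = 317427 + 334646 = 652073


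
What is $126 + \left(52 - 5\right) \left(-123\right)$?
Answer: $-5655$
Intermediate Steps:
$126 + \left(52 - 5\right) \left(-123\right) = 126 + 47 \left(-123\right) = 126 - 5781 = -5655$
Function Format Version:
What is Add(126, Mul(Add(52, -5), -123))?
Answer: -5655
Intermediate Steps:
Add(126, Mul(Add(52, -5), -123)) = Add(126, Mul(47, -123)) = Add(126, -5781) = -5655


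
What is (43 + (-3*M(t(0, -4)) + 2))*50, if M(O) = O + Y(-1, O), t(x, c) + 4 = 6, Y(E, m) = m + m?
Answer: 1350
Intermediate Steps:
Y(E, m) = 2*m
t(x, c) = 2 (t(x, c) = -4 + 6 = 2)
M(O) = 3*O (M(O) = O + 2*O = 3*O)
(43 + (-3*M(t(0, -4)) + 2))*50 = (43 + (-9*2 + 2))*50 = (43 + (-3*6 + 2))*50 = (43 + (-18 + 2))*50 = (43 - 16)*50 = 27*50 = 1350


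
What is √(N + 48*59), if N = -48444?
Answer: 6*I*√1267 ≈ 213.57*I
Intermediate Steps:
√(N + 48*59) = √(-48444 + 48*59) = √(-48444 + 2832) = √(-45612) = 6*I*√1267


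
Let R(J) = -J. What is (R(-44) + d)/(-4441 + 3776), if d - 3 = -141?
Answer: 94/665 ≈ 0.14135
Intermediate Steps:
d = -138 (d = 3 - 141 = -138)
(R(-44) + d)/(-4441 + 3776) = (-1*(-44) - 138)/(-4441 + 3776) = (44 - 138)/(-665) = -94*(-1/665) = 94/665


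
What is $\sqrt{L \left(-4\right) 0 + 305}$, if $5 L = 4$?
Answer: $\sqrt{305} \approx 17.464$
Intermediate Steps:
$L = \frac{4}{5}$ ($L = \frac{1}{5} \cdot 4 = \frac{4}{5} \approx 0.8$)
$\sqrt{L \left(-4\right) 0 + 305} = \sqrt{\frac{4}{5} \left(-4\right) 0 + 305} = \sqrt{\left(- \frac{16}{5}\right) 0 + 305} = \sqrt{0 + 305} = \sqrt{305}$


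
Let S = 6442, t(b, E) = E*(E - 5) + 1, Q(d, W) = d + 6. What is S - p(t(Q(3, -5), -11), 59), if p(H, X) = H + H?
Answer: 6088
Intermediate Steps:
Q(d, W) = 6 + d
t(b, E) = 1 + E*(-5 + E) (t(b, E) = E*(-5 + E) + 1 = 1 + E*(-5 + E))
p(H, X) = 2*H
S - p(t(Q(3, -5), -11), 59) = 6442 - 2*(1 + (-11)² - 5*(-11)) = 6442 - 2*(1 + 121 + 55) = 6442 - 2*177 = 6442 - 1*354 = 6442 - 354 = 6088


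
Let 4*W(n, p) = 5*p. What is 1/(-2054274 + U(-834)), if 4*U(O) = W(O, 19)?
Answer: -16/32868289 ≈ -4.8679e-7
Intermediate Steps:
W(n, p) = 5*p/4 (W(n, p) = (5*p)/4 = 5*p/4)
U(O) = 95/16 (U(O) = ((5/4)*19)/4 = (¼)*(95/4) = 95/16)
1/(-2054274 + U(-834)) = 1/(-2054274 + 95/16) = 1/(-32868289/16) = -16/32868289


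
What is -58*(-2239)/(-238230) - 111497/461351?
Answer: -43236946936/54953824365 ≈ -0.78679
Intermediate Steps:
-58*(-2239)/(-238230) - 111497/461351 = 129862*(-1/238230) - 111497*1/461351 = -64931/119115 - 111497/461351 = -43236946936/54953824365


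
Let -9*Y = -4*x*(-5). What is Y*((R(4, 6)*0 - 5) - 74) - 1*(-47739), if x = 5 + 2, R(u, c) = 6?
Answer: 440711/9 ≈ 48968.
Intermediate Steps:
x = 7
Y = -140/9 (Y = -(-4*7)*(-5)/9 = -(-28)*(-5)/9 = -⅑*140 = -140/9 ≈ -15.556)
Y*((R(4, 6)*0 - 5) - 74) - 1*(-47739) = -140*((6*0 - 5) - 74)/9 - 1*(-47739) = -140*((0 - 5) - 74)/9 + 47739 = -140*(-5 - 74)/9 + 47739 = -140/9*(-79) + 47739 = 11060/9 + 47739 = 440711/9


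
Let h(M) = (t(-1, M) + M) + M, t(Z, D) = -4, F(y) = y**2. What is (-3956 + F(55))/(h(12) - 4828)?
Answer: 931/4808 ≈ 0.19364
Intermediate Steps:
h(M) = -4 + 2*M (h(M) = (-4 + M) + M = -4 + 2*M)
(-3956 + F(55))/(h(12) - 4828) = (-3956 + 55**2)/((-4 + 2*12) - 4828) = (-3956 + 3025)/((-4 + 24) - 4828) = -931/(20 - 4828) = -931/(-4808) = -931*(-1/4808) = 931/4808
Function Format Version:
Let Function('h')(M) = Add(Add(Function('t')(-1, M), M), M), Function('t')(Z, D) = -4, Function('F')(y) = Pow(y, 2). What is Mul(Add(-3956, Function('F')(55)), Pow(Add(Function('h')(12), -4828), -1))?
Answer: Rational(931, 4808) ≈ 0.19364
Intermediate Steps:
Function('h')(M) = Add(-4, Mul(2, M)) (Function('h')(M) = Add(Add(-4, M), M) = Add(-4, Mul(2, M)))
Mul(Add(-3956, Function('F')(55)), Pow(Add(Function('h')(12), -4828), -1)) = Mul(Add(-3956, Pow(55, 2)), Pow(Add(Add(-4, Mul(2, 12)), -4828), -1)) = Mul(Add(-3956, 3025), Pow(Add(Add(-4, 24), -4828), -1)) = Mul(-931, Pow(Add(20, -4828), -1)) = Mul(-931, Pow(-4808, -1)) = Mul(-931, Rational(-1, 4808)) = Rational(931, 4808)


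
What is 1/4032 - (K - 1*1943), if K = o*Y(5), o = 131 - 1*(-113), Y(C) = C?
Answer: 2915137/4032 ≈ 723.00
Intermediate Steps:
o = 244 (o = 131 + 113 = 244)
K = 1220 (K = 244*5 = 1220)
1/4032 - (K - 1*1943) = 1/4032 - (1220 - 1*1943) = 1/4032 - (1220 - 1943) = 1/4032 - 1*(-723) = 1/4032 + 723 = 2915137/4032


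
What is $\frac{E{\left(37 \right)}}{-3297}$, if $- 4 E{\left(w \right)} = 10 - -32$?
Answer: $\frac{1}{314} \approx 0.0031847$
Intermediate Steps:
$E{\left(w \right)} = - \frac{21}{2}$ ($E{\left(w \right)} = - \frac{10 - -32}{4} = - \frac{10 + 32}{4} = \left(- \frac{1}{4}\right) 42 = - \frac{21}{2}$)
$\frac{E{\left(37 \right)}}{-3297} = - \frac{21}{2 \left(-3297\right)} = \left(- \frac{21}{2}\right) \left(- \frac{1}{3297}\right) = \frac{1}{314}$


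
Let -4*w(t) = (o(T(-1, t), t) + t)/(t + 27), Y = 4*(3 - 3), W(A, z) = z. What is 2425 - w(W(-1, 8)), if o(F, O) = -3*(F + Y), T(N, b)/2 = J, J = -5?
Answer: 169769/70 ≈ 2425.3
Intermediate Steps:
Y = 0 (Y = 4*0 = 0)
T(N, b) = -10 (T(N, b) = 2*(-5) = -10)
o(F, O) = -3*F (o(F, O) = -3*(F + 0) = -3*F)
w(t) = -(30 + t)/(4*(27 + t)) (w(t) = -(-3*(-10) + t)/(4*(t + 27)) = -(30 + t)/(4*(27 + t)))
2425 - w(W(-1, 8)) = 2425 - (-30 - 1*8)/(4*(27 + 8)) = 2425 - (-30 - 8)/(4*35) = 2425 - (-38)/(4*35) = 2425 - 1*(-19/70) = 2425 + 19/70 = 169769/70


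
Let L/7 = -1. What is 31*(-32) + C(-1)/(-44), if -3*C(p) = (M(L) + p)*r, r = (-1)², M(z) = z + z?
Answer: -43653/44 ≈ -992.11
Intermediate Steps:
L = -7 (L = 7*(-1) = -7)
M(z) = 2*z
r = 1
C(p) = 14/3 - p/3 (C(p) = -(2*(-7) + p)/3 = -(-14 + p)/3 = 14/3 - p/3)
31*(-32) + C(-1)/(-44) = 31*(-32) + (14/3 - ⅓*(-1))/(-44) = -992 + (14/3 + ⅓)*(-1/44) = -992 + 5*(-1/44) = -992 - 5/44 = -43653/44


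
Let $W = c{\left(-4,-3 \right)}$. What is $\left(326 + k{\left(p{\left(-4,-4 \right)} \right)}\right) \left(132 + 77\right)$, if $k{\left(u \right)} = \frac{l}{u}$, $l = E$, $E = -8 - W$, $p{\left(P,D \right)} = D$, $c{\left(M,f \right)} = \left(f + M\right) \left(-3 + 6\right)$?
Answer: $\frac{269819}{4} \approx 67455.0$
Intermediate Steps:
$c{\left(M,f \right)} = 3 M + 3 f$ ($c{\left(M,f \right)} = \left(M + f\right) 3 = 3 M + 3 f$)
$W = -21$ ($W = 3 \left(-4\right) + 3 \left(-3\right) = -12 - 9 = -21$)
$E = 13$ ($E = -8 - -21 = -8 + 21 = 13$)
$l = 13$
$k{\left(u \right)} = \frac{13}{u}$
$\left(326 + k{\left(p{\left(-4,-4 \right)} \right)}\right) \left(132 + 77\right) = \left(326 + \frac{13}{-4}\right) \left(132 + 77\right) = \left(326 + 13 \left(- \frac{1}{4}\right)\right) 209 = \left(326 - \frac{13}{4}\right) 209 = \frac{1291}{4} \cdot 209 = \frac{269819}{4}$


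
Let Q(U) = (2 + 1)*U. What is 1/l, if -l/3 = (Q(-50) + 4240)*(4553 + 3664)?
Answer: -1/100822590 ≈ -9.9184e-9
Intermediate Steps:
Q(U) = 3*U
l = -100822590 (l = -3*(3*(-50) + 4240)*(4553 + 3664) = -3*(-150 + 4240)*8217 = -12270*8217 = -3*33607530 = -100822590)
1/l = 1/(-100822590) = -1/100822590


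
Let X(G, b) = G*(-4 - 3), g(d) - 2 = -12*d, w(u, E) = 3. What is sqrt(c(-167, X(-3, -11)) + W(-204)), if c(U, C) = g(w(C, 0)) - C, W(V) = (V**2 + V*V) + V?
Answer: sqrt(82973) ≈ 288.05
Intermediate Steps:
W(V) = V + 2*V**2 (W(V) = (V**2 + V**2) + V = 2*V**2 + V = V + 2*V**2)
g(d) = 2 - 12*d
X(G, b) = -7*G (X(G, b) = G*(-7) = -7*G)
c(U, C) = -34 - C (c(U, C) = (2 - 12*3) - C = (2 - 36) - C = -34 - C)
sqrt(c(-167, X(-3, -11)) + W(-204)) = sqrt((-34 - (-7)*(-3)) - 204*(1 + 2*(-204))) = sqrt((-34 - 1*21) - 204*(1 - 408)) = sqrt((-34 - 21) - 204*(-407)) = sqrt(-55 + 83028) = sqrt(82973)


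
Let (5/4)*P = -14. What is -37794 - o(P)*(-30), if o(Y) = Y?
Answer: -38130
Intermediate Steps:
P = -56/5 (P = (⅘)*(-14) = -56/5 ≈ -11.200)
-37794 - o(P)*(-30) = -37794 - (-56)*(-30)/5 = -37794 - 1*336 = -37794 - 336 = -38130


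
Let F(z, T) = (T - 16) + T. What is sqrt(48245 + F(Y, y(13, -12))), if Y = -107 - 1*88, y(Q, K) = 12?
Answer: sqrt(48253) ≈ 219.67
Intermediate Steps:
Y = -195 (Y = -107 - 88 = -195)
F(z, T) = -16 + 2*T (F(z, T) = (-16 + T) + T = -16 + 2*T)
sqrt(48245 + F(Y, y(13, -12))) = sqrt(48245 + (-16 + 2*12)) = sqrt(48245 + (-16 + 24)) = sqrt(48245 + 8) = sqrt(48253)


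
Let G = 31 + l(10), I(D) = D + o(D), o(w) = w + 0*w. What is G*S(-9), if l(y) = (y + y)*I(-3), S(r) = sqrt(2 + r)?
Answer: -89*I*sqrt(7) ≈ -235.47*I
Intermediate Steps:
o(w) = w (o(w) = w + 0 = w)
I(D) = 2*D (I(D) = D + D = 2*D)
l(y) = -12*y (l(y) = (y + y)*(2*(-3)) = (2*y)*(-6) = -12*y)
G = -89 (G = 31 - 12*10 = 31 - 120 = -89)
G*S(-9) = -89*sqrt(2 - 9) = -89*I*sqrt(7)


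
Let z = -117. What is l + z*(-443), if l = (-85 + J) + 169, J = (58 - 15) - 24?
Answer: 51934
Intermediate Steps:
J = 19 (J = 43 - 24 = 19)
l = 103 (l = (-85 + 19) + 169 = -66 + 169 = 103)
l + z*(-443) = 103 - 117*(-443) = 103 + 51831 = 51934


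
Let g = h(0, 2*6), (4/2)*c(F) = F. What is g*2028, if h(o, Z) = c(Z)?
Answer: 12168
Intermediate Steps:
c(F) = F/2
h(o, Z) = Z/2
g = 6 (g = (2*6)/2 = (½)*12 = 6)
g*2028 = 6*2028 = 12168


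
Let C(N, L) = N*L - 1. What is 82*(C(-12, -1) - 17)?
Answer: -492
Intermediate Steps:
C(N, L) = -1 + L*N (C(N, L) = L*N - 1 = -1 + L*N)
82*(C(-12, -1) - 17) = 82*((-1 - 1*(-12)) - 17) = 82*((-1 + 12) - 17) = 82*(11 - 17) = 82*(-6) = -492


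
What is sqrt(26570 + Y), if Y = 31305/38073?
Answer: sqrt(87337468995)/1813 ≈ 163.01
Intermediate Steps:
Y = 10435/12691 (Y = 31305*(1/38073) = 10435/12691 ≈ 0.82224)
sqrt(26570 + Y) = sqrt(26570 + 10435/12691) = sqrt(337210305/12691) = sqrt(87337468995)/1813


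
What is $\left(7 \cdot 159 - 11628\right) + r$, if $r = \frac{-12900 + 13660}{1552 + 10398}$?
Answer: $- \frac{12565349}{1195} \approx -10515.0$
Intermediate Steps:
$r = \frac{76}{1195}$ ($r = \frac{760}{11950} = 760 \cdot \frac{1}{11950} = \frac{76}{1195} \approx 0.063598$)
$\left(7 \cdot 159 - 11628\right) + r = \left(7 \cdot 159 - 11628\right) + \frac{76}{1195} = \left(1113 - 11628\right) + \frac{76}{1195} = -10515 + \frac{76}{1195} = - \frac{12565349}{1195}$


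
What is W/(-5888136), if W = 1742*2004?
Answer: -145457/245339 ≈ -0.59288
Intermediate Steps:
W = 3490968
W/(-5888136) = 3490968/(-5888136) = 3490968*(-1/5888136) = -145457/245339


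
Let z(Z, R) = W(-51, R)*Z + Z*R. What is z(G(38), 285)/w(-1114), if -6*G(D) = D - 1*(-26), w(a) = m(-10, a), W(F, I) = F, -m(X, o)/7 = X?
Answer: -1248/35 ≈ -35.657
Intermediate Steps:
m(X, o) = -7*X
w(a) = 70 (w(a) = -7*(-10) = 70)
G(D) = -13/3 - D/6 (G(D) = -(D - 1*(-26))/6 = -(D + 26)/6 = -(26 + D)/6 = -13/3 - D/6)
z(Z, R) = -51*Z + R*Z (z(Z, R) = -51*Z + Z*R = -51*Z + R*Z)
z(G(38), 285)/w(-1114) = ((-13/3 - 1/6*38)*(-51 + 285))/70 = ((-13/3 - 19/3)*234)*(1/70) = -32/3*234*(1/70) = -2496*1/70 = -1248/35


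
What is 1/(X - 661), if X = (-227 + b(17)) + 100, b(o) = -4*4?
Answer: -1/804 ≈ -0.0012438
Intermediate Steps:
b(o) = -16
X = -143 (X = (-227 - 16) + 100 = -243 + 100 = -143)
1/(X - 661) = 1/(-143 - 661) = 1/(-804) = -1/804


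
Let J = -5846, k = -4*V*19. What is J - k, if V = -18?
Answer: -7214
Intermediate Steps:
k = 1368 (k = -4*(-18)*19 = 72*19 = 1368)
J - k = -5846 - 1*1368 = -5846 - 1368 = -7214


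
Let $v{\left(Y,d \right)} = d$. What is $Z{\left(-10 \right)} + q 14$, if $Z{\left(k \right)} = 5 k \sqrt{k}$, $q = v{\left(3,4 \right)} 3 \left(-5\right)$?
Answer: $-840 - 50 i \sqrt{10} \approx -840.0 - 158.11 i$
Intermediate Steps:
$q = -60$ ($q = 4 \cdot 3 \left(-5\right) = 12 \left(-5\right) = -60$)
$Z{\left(k \right)} = 5 k^{\frac{3}{2}}$
$Z{\left(-10 \right)} + q 14 = 5 \left(-10\right)^{\frac{3}{2}} - 840 = 5 \left(- 10 i \sqrt{10}\right) - 840 = - 50 i \sqrt{10} - 840 = -840 - 50 i \sqrt{10}$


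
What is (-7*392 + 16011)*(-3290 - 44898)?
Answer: -639310196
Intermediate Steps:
(-7*392 + 16011)*(-3290 - 44898) = (-2744 + 16011)*(-48188) = 13267*(-48188) = -639310196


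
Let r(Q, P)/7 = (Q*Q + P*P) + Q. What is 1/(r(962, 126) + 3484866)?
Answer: 1/10080840 ≈ 9.9198e-8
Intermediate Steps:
r(Q, P) = 7*Q + 7*P² + 7*Q² (r(Q, P) = 7*((Q*Q + P*P) + Q) = 7*((Q² + P²) + Q) = 7*((P² + Q²) + Q) = 7*(Q + P² + Q²) = 7*Q + 7*P² + 7*Q²)
1/(r(962, 126) + 3484866) = 1/((7*962 + 7*126² + 7*962²) + 3484866) = 1/((6734 + 7*15876 + 7*925444) + 3484866) = 1/((6734 + 111132 + 6478108) + 3484866) = 1/(6595974 + 3484866) = 1/10080840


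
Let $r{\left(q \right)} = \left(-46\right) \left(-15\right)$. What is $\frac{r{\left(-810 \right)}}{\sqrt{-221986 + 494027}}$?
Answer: $\frac{690 \sqrt{272041}}{272041} \approx 1.3229$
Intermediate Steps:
$r{\left(q \right)} = 690$
$\frac{r{\left(-810 \right)}}{\sqrt{-221986 + 494027}} = \frac{690}{\sqrt{-221986 + 494027}} = \frac{690}{\sqrt{272041}} = 690 \frac{\sqrt{272041}}{272041} = \frac{690 \sqrt{272041}}{272041}$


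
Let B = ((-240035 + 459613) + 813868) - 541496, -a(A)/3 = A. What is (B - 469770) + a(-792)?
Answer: 24556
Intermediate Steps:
a(A) = -3*A
B = 491950 (B = (219578 + 813868) - 541496 = 1033446 - 541496 = 491950)
(B - 469770) + a(-792) = (491950 - 469770) - 3*(-792) = 22180 + 2376 = 24556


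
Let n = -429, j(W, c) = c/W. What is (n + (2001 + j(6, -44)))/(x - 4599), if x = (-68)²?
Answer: 4694/75 ≈ 62.587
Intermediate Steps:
x = 4624
(n + (2001 + j(6, -44)))/(x - 4599) = (-429 + (2001 - 44/6))/(4624 - 4599) = (-429 + (2001 - 44*⅙))/25 = (-429 + (2001 - 22/3))*(1/25) = (-429 + 5981/3)*(1/25) = (4694/3)*(1/25) = 4694/75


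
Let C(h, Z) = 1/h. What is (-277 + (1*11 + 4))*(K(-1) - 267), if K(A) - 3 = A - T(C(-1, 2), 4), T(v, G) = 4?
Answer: 70478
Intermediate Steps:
K(A) = -1 + A (K(A) = 3 + (A - 1*4) = 3 + (A - 4) = 3 + (-4 + A) = -1 + A)
(-277 + (1*11 + 4))*(K(-1) - 267) = (-277 + (1*11 + 4))*((-1 - 1) - 267) = (-277 + (11 + 4))*(-2 - 267) = (-277 + 15)*(-269) = -262*(-269) = 70478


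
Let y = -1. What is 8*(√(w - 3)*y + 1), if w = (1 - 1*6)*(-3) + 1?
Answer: 8 - 8*√13 ≈ -20.844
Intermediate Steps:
w = 16 (w = (1 - 6)*(-3) + 1 = -5*(-3) + 1 = 15 + 1 = 16)
8*(√(w - 3)*y + 1) = 8*(√(16 - 3)*(-1) + 1) = 8*(√13*(-1) + 1) = 8*(-√13 + 1) = 8*(1 - √13) = 8 - 8*√13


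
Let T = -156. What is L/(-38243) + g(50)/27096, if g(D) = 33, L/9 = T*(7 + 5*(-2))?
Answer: -37622111/345410776 ≈ -0.10892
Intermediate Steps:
L = 4212 (L = 9*(-156*(7 + 5*(-2))) = 9*(-156*(7 - 10)) = 9*(-156*(-3)) = 9*468 = 4212)
L/(-38243) + g(50)/27096 = 4212/(-38243) + 33/27096 = 4212*(-1/38243) + 33*(1/27096) = -4212/38243 + 11/9032 = -37622111/345410776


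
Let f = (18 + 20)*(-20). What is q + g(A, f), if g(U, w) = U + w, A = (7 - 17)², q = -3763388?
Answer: -3764048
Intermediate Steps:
A = 100 (A = (-10)² = 100)
f = -760 (f = 38*(-20) = -760)
q + g(A, f) = -3763388 + (100 - 760) = -3763388 - 660 = -3764048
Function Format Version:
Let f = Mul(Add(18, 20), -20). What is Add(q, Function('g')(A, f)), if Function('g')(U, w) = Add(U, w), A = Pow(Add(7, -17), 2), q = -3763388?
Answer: -3764048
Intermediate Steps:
A = 100 (A = Pow(-10, 2) = 100)
f = -760 (f = Mul(38, -20) = -760)
Add(q, Function('g')(A, f)) = Add(-3763388, Add(100, -760)) = Add(-3763388, -660) = -3764048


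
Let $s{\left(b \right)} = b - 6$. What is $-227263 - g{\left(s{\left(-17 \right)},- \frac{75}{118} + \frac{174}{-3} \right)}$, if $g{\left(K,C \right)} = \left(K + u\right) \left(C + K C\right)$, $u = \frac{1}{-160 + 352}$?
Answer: $- \frac{2238414029}{11328} \approx -1.976 \cdot 10^{5}$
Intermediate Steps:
$u = \frac{1}{192} \approx 0.0052083$
$s{\left(b \right)} = -6 + b$
$g{\left(K,C \right)} = \left(\frac{1}{192} + K\right) \left(C + C K\right)$ ($g{\left(K,C \right)} = \left(K + \frac{1}{192}\right) \left(C + K C\right) = \left(\frac{1}{192} + K\right) \left(C + C K\right)$)
$-227263 - g{\left(s{\left(-17 \right)},- \frac{75}{118} + \frac{174}{-3} \right)} = -227263 - \frac{\left(- \frac{75}{118} + \frac{174}{-3}\right) \left(1 + 192 \left(-6 - 17\right)^{2} + 193 \left(-6 - 17\right)\right)}{192} = -227263 - \frac{\left(\left(-75\right) \frac{1}{118} + 174 \left(- \frac{1}{3}\right)\right) \left(1 + 192 \left(-23\right)^{2} + 193 \left(-23\right)\right)}{192} = -227263 - \frac{\left(- \frac{75}{118} - 58\right) \left(1 + 192 \cdot 529 - 4439\right)}{192} = -227263 - \frac{1}{192} \left(- \frac{6919}{118}\right) \left(1 + 101568 - 4439\right) = -227263 - \frac{1}{192} \left(- \frac{6919}{118}\right) 97130 = -227263 - - \frac{336021235}{11328} = -227263 + \frac{336021235}{11328} = - \frac{2238414029}{11328}$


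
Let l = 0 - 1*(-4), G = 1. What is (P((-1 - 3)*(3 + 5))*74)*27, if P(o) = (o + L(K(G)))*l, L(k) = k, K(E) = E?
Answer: -247752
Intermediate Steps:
l = 4 (l = 0 + 4 = 4)
P(o) = 4 + 4*o (P(o) = (o + 1)*4 = (1 + o)*4 = 4 + 4*o)
(P((-1 - 3)*(3 + 5))*74)*27 = ((4 + 4*((-1 - 3)*(3 + 5)))*74)*27 = ((4 + 4*(-4*8))*74)*27 = ((4 + 4*(-32))*74)*27 = ((4 - 128)*74)*27 = -124*74*27 = -9176*27 = -247752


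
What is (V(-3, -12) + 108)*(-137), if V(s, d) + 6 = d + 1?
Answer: -12467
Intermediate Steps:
V(s, d) = -5 + d (V(s, d) = -6 + (d + 1) = -6 + (1 + d) = -5 + d)
(V(-3, -12) + 108)*(-137) = ((-5 - 12) + 108)*(-137) = (-17 + 108)*(-137) = 91*(-137) = -12467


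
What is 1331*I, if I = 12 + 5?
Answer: 22627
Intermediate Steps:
I = 17
1331*I = 1331*17 = 22627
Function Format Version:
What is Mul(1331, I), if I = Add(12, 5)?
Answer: 22627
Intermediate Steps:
I = 17
Mul(1331, I) = Mul(1331, 17) = 22627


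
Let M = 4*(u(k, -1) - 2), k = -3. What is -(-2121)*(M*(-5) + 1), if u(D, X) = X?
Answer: 129381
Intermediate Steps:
M = -12 (M = 4*(-1 - 2) = 4*(-3) = -12)
-(-2121)*(M*(-5) + 1) = -(-2121)*(-12*(-5) + 1) = -(-2121)*(60 + 1) = -(-2121)*61 = -2121*(-61) = 129381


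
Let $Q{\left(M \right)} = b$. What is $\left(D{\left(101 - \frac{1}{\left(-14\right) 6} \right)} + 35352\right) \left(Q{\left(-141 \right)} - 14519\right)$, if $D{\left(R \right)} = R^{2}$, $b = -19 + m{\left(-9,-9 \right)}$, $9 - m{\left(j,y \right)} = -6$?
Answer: $- \frac{1556085894017}{2352} \approx -6.616 \cdot 10^{8}$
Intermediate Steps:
$m{\left(j,y \right)} = 15$ ($m{\left(j,y \right)} = 9 - -6 = 9 + 6 = 15$)
$b = -4$ ($b = -19 + 15 = -4$)
$Q{\left(M \right)} = -4$
$\left(D{\left(101 - \frac{1}{\left(-14\right) 6} \right)} + 35352\right) \left(Q{\left(-141 \right)} - 14519\right) = \left(\left(101 - \frac{1}{\left(-14\right) 6}\right)^{2} + 35352\right) \left(-4 - 14519\right) = \left(\left(101 - \frac{1}{-84}\right)^{2} + 35352\right) \left(-14523\right) = \left(\left(101 - - \frac{1}{84}\right)^{2} + 35352\right) \left(-14523\right) = \left(\left(101 + \frac{1}{84}\right)^{2} + 35352\right) \left(-14523\right) = \left(\left(\frac{8485}{84}\right)^{2} + 35352\right) \left(-14523\right) = \left(\frac{71995225}{7056} + 35352\right) \left(-14523\right) = \frac{321438937}{7056} \left(-14523\right) = - \frac{1556085894017}{2352}$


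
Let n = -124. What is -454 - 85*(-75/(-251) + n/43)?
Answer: -2528607/10793 ≈ -234.28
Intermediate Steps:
-454 - 85*(-75/(-251) + n/43) = -454 - 85*(-75/(-251) - 124/43) = -454 - 85*(-75*(-1/251) - 124*1/43) = -454 - 85*(75/251 - 124/43) = -454 - 85*(-27899/10793) = -454 + 2371415/10793 = -2528607/10793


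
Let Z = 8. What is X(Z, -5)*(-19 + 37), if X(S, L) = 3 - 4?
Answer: -18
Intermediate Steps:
X(S, L) = -1
X(Z, -5)*(-19 + 37) = -(-19 + 37) = -1*18 = -18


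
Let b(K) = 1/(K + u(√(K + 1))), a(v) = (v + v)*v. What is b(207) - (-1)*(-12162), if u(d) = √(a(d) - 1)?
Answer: -516082101/42434 - √415/42434 ≈ -12162.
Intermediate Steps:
a(v) = 2*v² (a(v) = (2*v)*v = 2*v²)
u(d) = √(-1 + 2*d²) (u(d) = √(2*d² - 1) = √(-1 + 2*d²))
b(K) = 1/(K + √(1 + 2*K)) (b(K) = 1/(K + √(-1 + 2*(√(K + 1))²)) = 1/(K + √(-1 + 2*(√(1 + K))²)) = 1/(K + √(-1 + 2*(1 + K))) = 1/(K + √(-1 + (2 + 2*K))) = 1/(K + √(1 + 2*K)))
b(207) - (-1)*(-12162) = 1/(207 + √(1 + 2*207)) - (-1)*(-12162) = 1/(207 + √(1 + 414)) - 1*12162 = 1/(207 + √415) - 12162 = -12162 + 1/(207 + √415)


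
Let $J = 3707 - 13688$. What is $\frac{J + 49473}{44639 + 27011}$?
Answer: $\frac{19746}{35825} \approx 0.55118$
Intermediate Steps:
$J = -9981$
$\frac{J + 49473}{44639 + 27011} = \frac{-9981 + 49473}{44639 + 27011} = \frac{39492}{71650} = 39492 \cdot \frac{1}{71650} = \frac{19746}{35825}$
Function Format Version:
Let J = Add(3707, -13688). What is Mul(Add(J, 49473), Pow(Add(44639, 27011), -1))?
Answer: Rational(19746, 35825) ≈ 0.55118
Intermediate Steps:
J = -9981
Mul(Add(J, 49473), Pow(Add(44639, 27011), -1)) = Mul(Add(-9981, 49473), Pow(Add(44639, 27011), -1)) = Mul(39492, Pow(71650, -1)) = Mul(39492, Rational(1, 71650)) = Rational(19746, 35825)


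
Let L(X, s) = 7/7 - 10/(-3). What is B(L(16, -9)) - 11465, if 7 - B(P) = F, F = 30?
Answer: -11488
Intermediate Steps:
L(X, s) = 13/3 (L(X, s) = 7*(⅐) - 10*(-⅓) = 1 + 10/3 = 13/3)
B(P) = -23 (B(P) = 7 - 1*30 = 7 - 30 = -23)
B(L(16, -9)) - 11465 = -23 - 11465 = -11488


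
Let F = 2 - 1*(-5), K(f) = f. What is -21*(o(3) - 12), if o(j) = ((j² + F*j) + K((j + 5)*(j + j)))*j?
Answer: -4662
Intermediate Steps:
F = 7 (F = 2 + 5 = 7)
o(j) = j*(j² + 7*j + 2*j*(5 + j)) (o(j) = ((j² + 7*j) + (j + 5)*(j + j))*j = ((j² + 7*j) + (5 + j)*(2*j))*j = ((j² + 7*j) + 2*j*(5 + j))*j = (j² + 7*j + 2*j*(5 + j))*j = j*(j² + 7*j + 2*j*(5 + j)))
-21*(o(3) - 12) = -21*(3²*(17 + 3*3) - 12) = -21*(9*(17 + 9) - 12) = -21*(9*26 - 12) = -21*(234 - 12) = -21*222 = -4662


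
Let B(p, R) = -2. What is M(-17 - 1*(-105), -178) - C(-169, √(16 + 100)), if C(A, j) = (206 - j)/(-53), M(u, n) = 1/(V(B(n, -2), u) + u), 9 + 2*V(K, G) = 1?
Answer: 17357/4452 - 2*√29/53 ≈ 3.6955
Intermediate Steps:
V(K, G) = -4 (V(K, G) = -9/2 + (½)*1 = -9/2 + ½ = -4)
M(u, n) = 1/(-4 + u)
C(A, j) = -206/53 + j/53 (C(A, j) = (206 - j)*(-1/53) = -206/53 + j/53)
M(-17 - 1*(-105), -178) - C(-169, √(16 + 100)) = 1/(-4 + (-17 - 1*(-105))) - (-206/53 + √(16 + 100)/53) = 1/(-4 + (-17 + 105)) - (-206/53 + √116/53) = 1/(-4 + 88) - (-206/53 + (2*√29)/53) = 1/84 - (-206/53 + 2*√29/53) = 1/84 + (206/53 - 2*√29/53) = 17357/4452 - 2*√29/53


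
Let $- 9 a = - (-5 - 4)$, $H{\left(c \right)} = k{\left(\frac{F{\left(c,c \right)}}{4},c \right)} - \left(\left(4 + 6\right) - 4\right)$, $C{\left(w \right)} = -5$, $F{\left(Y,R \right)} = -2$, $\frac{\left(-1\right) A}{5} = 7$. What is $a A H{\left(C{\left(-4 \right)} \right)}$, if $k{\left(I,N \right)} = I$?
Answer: $- \frac{455}{2} \approx -227.5$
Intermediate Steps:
$A = -35$ ($A = \left(-5\right) 7 = -35$)
$H{\left(c \right)} = - \frac{13}{2}$ ($H{\left(c \right)} = - \frac{2}{4} - \left(\left(4 + 6\right) - 4\right) = \left(-2\right) \frac{1}{4} - \left(10 - 4\right) = - \frac{1}{2} - 6 = - \frac{13}{2}$)
$a = -1$ ($a = - \frac{\left(-1\right) \left(-5 - 4\right)}{9} = - \frac{\left(-1\right) \left(-9\right)}{9} = \left(- \frac{1}{9}\right) 9 = -1$)
$a A H{\left(C{\left(-4 \right)} \right)} = \left(-1\right) \left(-35\right) \left(- \frac{13}{2}\right) = 35 \left(- \frac{13}{2}\right) = - \frac{455}{2}$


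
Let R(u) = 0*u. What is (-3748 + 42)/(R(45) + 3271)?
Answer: -3706/3271 ≈ -1.1330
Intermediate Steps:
R(u) = 0
(-3748 + 42)/(R(45) + 3271) = (-3748 + 42)/(0 + 3271) = -3706/3271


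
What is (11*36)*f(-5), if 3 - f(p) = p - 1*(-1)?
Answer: 2772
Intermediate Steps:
f(p) = 2 - p (f(p) = 3 - (p - 1*(-1)) = 3 - (p + 1) = 3 - (1 + p) = 3 + (-1 - p) = 2 - p)
(11*36)*f(-5) = (11*36)*(2 - 1*(-5)) = 396*(2 + 5) = 396*7 = 2772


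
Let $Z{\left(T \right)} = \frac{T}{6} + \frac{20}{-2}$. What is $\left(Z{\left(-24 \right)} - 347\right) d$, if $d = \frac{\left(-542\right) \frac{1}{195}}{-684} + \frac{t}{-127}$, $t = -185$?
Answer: $- \frac{235069273}{445770} \approx -527.33$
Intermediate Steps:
$d = \frac{12372067}{8469630}$ ($d = \frac{\left(-542\right) \frac{1}{195}}{-684} - \frac{185}{-127} = \left(-542\right) \frac{1}{195} \left(- \frac{1}{684}\right) - - \frac{185}{127} = \left(- \frac{542}{195}\right) \left(- \frac{1}{684}\right) + \frac{185}{127} = \frac{271}{66690} + \frac{185}{127} = \frac{12372067}{8469630} \approx 1.4608$)
$Z{\left(T \right)} = -10 + \frac{T}{6}$ ($Z{\left(T \right)} = T \frac{1}{6} + 20 \left(- \frac{1}{2}\right) = \frac{T}{6} - 10 = -10 + \frac{T}{6}$)
$\left(Z{\left(-24 \right)} - 347\right) d = \left(\left(-10 + \frac{1}{6} \left(-24\right)\right) - 347\right) \frac{12372067}{8469630} = \left(\left(-10 - 4\right) - 347\right) \frac{12372067}{8469630} = \left(-14 - 347\right) \frac{12372067}{8469630} = \left(-361\right) \frac{12372067}{8469630} = - \frac{235069273}{445770}$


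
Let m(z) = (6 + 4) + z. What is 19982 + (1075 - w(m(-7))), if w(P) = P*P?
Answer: 21048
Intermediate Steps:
m(z) = 10 + z
w(P) = P²
19982 + (1075 - w(m(-7))) = 19982 + (1075 - (10 - 7)²) = 19982 + (1075 - 1*3²) = 19982 + (1075 - 1*9) = 19982 + (1075 - 9) = 19982 + 1066 = 21048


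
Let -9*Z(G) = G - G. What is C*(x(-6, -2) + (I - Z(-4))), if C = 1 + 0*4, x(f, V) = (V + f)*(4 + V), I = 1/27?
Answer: -431/27 ≈ -15.963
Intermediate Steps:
Z(G) = 0 (Z(G) = -(G - G)/9 = -⅑*0 = 0)
I = 1/27 ≈ 0.037037
x(f, V) = (4 + V)*(V + f)
C = 1 (C = 1 + 0 = 1)
C*(x(-6, -2) + (I - Z(-4))) = 1*(((-2)² + 4*(-2) + 4*(-6) - 2*(-6)) + (1/27 - 1*0)) = 1*((4 - 8 - 24 + 12) + (1/27 + 0)) = 1*(-16 + 1/27) = 1*(-431/27) = -431/27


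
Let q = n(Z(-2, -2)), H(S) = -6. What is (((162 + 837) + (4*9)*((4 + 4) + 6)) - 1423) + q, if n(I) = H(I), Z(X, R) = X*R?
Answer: 74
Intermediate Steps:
Z(X, R) = R*X
n(I) = -6
q = -6
(((162 + 837) + (4*9)*((4 + 4) + 6)) - 1423) + q = (((162 + 837) + (4*9)*((4 + 4) + 6)) - 1423) - 6 = ((999 + 36*(8 + 6)) - 1423) - 6 = ((999 + 36*14) - 1423) - 6 = ((999 + 504) - 1423) - 6 = (1503 - 1423) - 6 = 80 - 6 = 74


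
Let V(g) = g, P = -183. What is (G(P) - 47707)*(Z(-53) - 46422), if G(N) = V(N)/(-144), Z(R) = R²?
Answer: 99868318375/48 ≈ 2.0806e+9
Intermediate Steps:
G(N) = -N/144 (G(N) = N/(-144) = N*(-1/144) = -N/144)
(G(P) - 47707)*(Z(-53) - 46422) = (-1/144*(-183) - 47707)*((-53)² - 46422) = (61/48 - 47707)*(2809 - 46422) = -2289875/48*(-43613) = 99868318375/48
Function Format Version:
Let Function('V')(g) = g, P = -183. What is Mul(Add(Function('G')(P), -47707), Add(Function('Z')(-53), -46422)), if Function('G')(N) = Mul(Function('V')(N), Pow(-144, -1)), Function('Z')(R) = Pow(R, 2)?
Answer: Rational(99868318375, 48) ≈ 2.0806e+9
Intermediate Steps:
Function('G')(N) = Mul(Rational(-1, 144), N) (Function('G')(N) = Mul(N, Pow(-144, -1)) = Mul(N, Rational(-1, 144)) = Mul(Rational(-1, 144), N))
Mul(Add(Function('G')(P), -47707), Add(Function('Z')(-53), -46422)) = Mul(Add(Mul(Rational(-1, 144), -183), -47707), Add(Pow(-53, 2), -46422)) = Mul(Add(Rational(61, 48), -47707), Add(2809, -46422)) = Mul(Rational(-2289875, 48), -43613) = Rational(99868318375, 48)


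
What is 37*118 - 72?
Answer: 4294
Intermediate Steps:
37*118 - 72 = 4366 - 72 = 4294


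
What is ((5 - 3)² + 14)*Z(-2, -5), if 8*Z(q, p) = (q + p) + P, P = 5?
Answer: -9/2 ≈ -4.5000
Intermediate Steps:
Z(q, p) = 5/8 + p/8 + q/8 (Z(q, p) = ((q + p) + 5)/8 = ((p + q) + 5)/8 = (5 + p + q)/8 = 5/8 + p/8 + q/8)
((5 - 3)² + 14)*Z(-2, -5) = ((5 - 3)² + 14)*(5/8 + (⅛)*(-5) + (⅛)*(-2)) = (2² + 14)*(5/8 - 5/8 - ¼) = (4 + 14)*(-¼) = 18*(-¼) = -9/2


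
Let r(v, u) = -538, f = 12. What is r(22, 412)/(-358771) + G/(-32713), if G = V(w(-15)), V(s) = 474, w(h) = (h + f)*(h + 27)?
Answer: -152457860/11736475723 ≈ -0.012990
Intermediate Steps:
w(h) = (12 + h)*(27 + h) (w(h) = (h + 12)*(h + 27) = (12 + h)*(27 + h))
G = 474
r(22, 412)/(-358771) + G/(-32713) = -538/(-358771) + 474/(-32713) = -538*(-1/358771) + 474*(-1/32713) = 538/358771 - 474/32713 = -152457860/11736475723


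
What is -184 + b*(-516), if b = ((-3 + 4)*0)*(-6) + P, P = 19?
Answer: -9988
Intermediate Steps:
b = 19 (b = ((-3 + 4)*0)*(-6) + 19 = (1*0)*(-6) + 19 = 0*(-6) + 19 = 0 + 19 = 19)
-184 + b*(-516) = -184 + 19*(-516) = -184 - 9804 = -9988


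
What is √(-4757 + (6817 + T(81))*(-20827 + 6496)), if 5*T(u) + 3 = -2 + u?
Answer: 2*I*√611981345/5 ≈ 9895.3*I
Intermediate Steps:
T(u) = -1 + u/5 (T(u) = -⅗ + (-2 + u)/5 = -⅗ + (-⅖ + u/5) = -1 + u/5)
√(-4757 + (6817 + T(81))*(-20827 + 6496)) = √(-4757 + (6817 + (-1 + (⅕)*81))*(-20827 + 6496)) = √(-4757 + (6817 + (-1 + 81/5))*(-14331)) = √(-4757 + (6817 + 76/5)*(-14331)) = √(-4757 + (34161/5)*(-14331)) = √(-4757 - 489561291/5) = √(-489585076/5) = 2*I*√611981345/5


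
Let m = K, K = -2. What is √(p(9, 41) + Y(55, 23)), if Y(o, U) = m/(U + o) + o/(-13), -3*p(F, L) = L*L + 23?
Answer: I*√870402/39 ≈ 23.922*I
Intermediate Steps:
m = -2
p(F, L) = -23/3 - L²/3 (p(F, L) = -(L*L + 23)/3 = -(L² + 23)/3 = -(23 + L²)/3 = -23/3 - L²/3)
Y(o, U) = -2/(U + o) - o/13 (Y(o, U) = -2/(U + o) + o/(-13) = -2/(U + o) + o*(-1/13) = -2/(U + o) - o/13)
√(p(9, 41) + Y(55, 23)) = √((-23/3 - ⅓*41²) + (-26 - 1*55² - 1*23*55)/(13*(23 + 55))) = √((-23/3 - ⅓*1681) + (1/13)*(-26 - 1*3025 - 1265)/78) = √((-23/3 - 1681/3) + (1/13)*(1/78)*(-26 - 3025 - 1265)) = √(-568 + (1/13)*(1/78)*(-4316)) = √(-568 - 166/39) = √(-22318/39) = I*√870402/39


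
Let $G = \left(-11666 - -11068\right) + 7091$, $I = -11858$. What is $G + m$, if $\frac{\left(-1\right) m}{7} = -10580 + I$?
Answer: $163559$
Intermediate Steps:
$m = 157066$ ($m = - 7 \left(-10580 - 11858\right) = \left(-7\right) \left(-22438\right) = 157066$)
$G = 6493$ ($G = \left(-11666 + 11068\right) + 7091 = -598 + 7091 = 6493$)
$G + m = 6493 + 157066 = 163559$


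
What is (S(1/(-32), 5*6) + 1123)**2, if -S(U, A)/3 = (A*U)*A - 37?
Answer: 111239209/64 ≈ 1.7381e+6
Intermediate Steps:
S(U, A) = 111 - 3*U*A**2 (S(U, A) = -3*((A*U)*A - 37) = -3*(U*A**2 - 37) = -3*(-37 + U*A**2) = 111 - 3*U*A**2)
(S(1/(-32), 5*6) + 1123)**2 = ((111 - 3*(5*6)**2/(-32)) + 1123)**2 = ((111 - 3*(-1/32)*30**2) + 1123)**2 = ((111 - 3*(-1/32)*900) + 1123)**2 = ((111 + 675/8) + 1123)**2 = (1563/8 + 1123)**2 = (10547/8)**2 = 111239209/64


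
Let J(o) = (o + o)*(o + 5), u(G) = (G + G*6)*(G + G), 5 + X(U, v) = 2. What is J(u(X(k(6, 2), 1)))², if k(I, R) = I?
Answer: 1089792144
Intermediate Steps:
X(U, v) = -3 (X(U, v) = -5 + 2 = -3)
u(G) = 14*G² (u(G) = (G + 6*G)*(2*G) = (7*G)*(2*G) = 14*G²)
J(o) = 2*o*(5 + o) (J(o) = (2*o)*(5 + o) = 2*o*(5 + o))
J(u(X(k(6, 2), 1)))² = (2*(14*(-3)²)*(5 + 14*(-3)²))² = (2*(14*9)*(5 + 14*9))² = (2*126*(5 + 126))² = (2*126*131)² = 33012² = 1089792144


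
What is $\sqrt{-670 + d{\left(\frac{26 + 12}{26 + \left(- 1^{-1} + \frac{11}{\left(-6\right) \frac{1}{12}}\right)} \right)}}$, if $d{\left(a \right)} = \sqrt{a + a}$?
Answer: $\frac{\sqrt{-6030 + 6 \sqrt{57}}}{3} \approx 25.787 i$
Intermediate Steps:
$d{\left(a \right)} = \sqrt{2} \sqrt{a}$ ($d{\left(a \right)} = \sqrt{2 a} = \sqrt{2} \sqrt{a}$)
$\sqrt{-670 + d{\left(\frac{26 + 12}{26 + \left(- 1^{-1} + \frac{11}{\left(-6\right) \frac{1}{12}}\right)} \right)}} = \sqrt{-670 + \sqrt{2} \sqrt{\frac{26 + 12}{26 + \left(- 1^{-1} + \frac{11}{\left(-6\right) \frac{1}{12}}\right)}}} = \sqrt{-670 + \sqrt{2} \sqrt{\frac{38}{26 + \left(\left(-1\right) 1 + \frac{11}{\left(-6\right) \frac{1}{12}}\right)}}} = \sqrt{-670 + \sqrt{2} \sqrt{\frac{38}{26 + \left(-1 + \frac{11}{- \frac{1}{2}}\right)}}} = \sqrt{-670 + \sqrt{2} \sqrt{\frac{38}{26 + \left(-1 + 11 \left(-2\right)\right)}}} = \sqrt{-670 + \sqrt{2} \sqrt{\frac{38}{26 - 23}}} = \sqrt{-670 + \sqrt{2} \sqrt{\frac{38}{3}}} = \sqrt{-670 + \sqrt{2} \frac{\sqrt{114}}{3}} = \sqrt{-670 + \frac{2 \sqrt{57}}{3}}$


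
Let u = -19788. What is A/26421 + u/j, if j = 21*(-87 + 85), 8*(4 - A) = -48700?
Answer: 58119399/123298 ≈ 471.37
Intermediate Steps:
A = 12183/2 (A = 4 - ⅛*(-48700) = 4 + 12175/2 = 12183/2 ≈ 6091.5)
j = -42 (j = 21*(-2) = -42)
A/26421 + u/j = (12183/2)/26421 - 19788/(-42) = (12183/2)*(1/26421) - 19788*(-1/42) = 4061/17614 + 3298/7 = 58119399/123298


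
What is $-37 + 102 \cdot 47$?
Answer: $4757$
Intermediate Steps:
$-37 + 102 \cdot 47 = -37 + 4794 = 4757$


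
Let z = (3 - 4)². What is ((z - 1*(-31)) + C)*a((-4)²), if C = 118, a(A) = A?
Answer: 2400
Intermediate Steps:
z = 1 (z = (-1)² = 1)
((z - 1*(-31)) + C)*a((-4)²) = ((1 - 1*(-31)) + 118)*(-4)² = ((1 + 31) + 118)*16 = (32 + 118)*16 = 150*16 = 2400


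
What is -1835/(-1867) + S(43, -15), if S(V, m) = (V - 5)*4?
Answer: 285619/1867 ≈ 152.98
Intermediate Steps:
S(V, m) = -20 + 4*V (S(V, m) = (-5 + V)*4 = -20 + 4*V)
-1835/(-1867) + S(43, -15) = -1835/(-1867) + (-20 + 4*43) = -1835*(-1/1867) + (-20 + 172) = 1835/1867 + 152 = 285619/1867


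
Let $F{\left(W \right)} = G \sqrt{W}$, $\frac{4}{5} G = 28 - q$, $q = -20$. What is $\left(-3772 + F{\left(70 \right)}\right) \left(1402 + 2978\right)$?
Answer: $-16521360 + 262800 \sqrt{70} \approx -1.4323 \cdot 10^{7}$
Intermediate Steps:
$G = 60$ ($G = \frac{5 \left(28 - -20\right)}{4} = \frac{5 \left(28 + 20\right)}{4} = \frac{5}{4} \cdot 48 = 60$)
$F{\left(W \right)} = 60 \sqrt{W}$
$\left(-3772 + F{\left(70 \right)}\right) \left(1402 + 2978\right) = \left(-3772 + 60 \sqrt{70}\right) \left(1402 + 2978\right) = \left(-3772 + 60 \sqrt{70}\right) 4380 = -16521360 + 262800 \sqrt{70}$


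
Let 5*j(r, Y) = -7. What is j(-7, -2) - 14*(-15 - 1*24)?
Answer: 2723/5 ≈ 544.60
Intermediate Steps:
j(r, Y) = -7/5 (j(r, Y) = (1/5)*(-7) = -7/5)
j(-7, -2) - 14*(-15 - 1*24) = -7/5 - 14*(-15 - 1*24) = -7/5 - 14*(-15 - 24) = -7/5 - 14*(-39) = -7/5 + 546 = 2723/5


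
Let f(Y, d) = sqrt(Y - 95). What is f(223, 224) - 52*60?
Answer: -3120 + 8*sqrt(2) ≈ -3108.7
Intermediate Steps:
f(Y, d) = sqrt(-95 + Y)
f(223, 224) - 52*60 = sqrt(-95 + 223) - 52*60 = sqrt(128) - 1*3120 = 8*sqrt(2) - 3120 = -3120 + 8*sqrt(2)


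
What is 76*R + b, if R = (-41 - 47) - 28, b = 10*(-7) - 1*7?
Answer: -8893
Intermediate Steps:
b = -77 (b = -70 - 7 = -77)
R = -116 (R = -88 - 28 = -116)
76*R + b = 76*(-116) - 77 = -8816 - 77 = -8893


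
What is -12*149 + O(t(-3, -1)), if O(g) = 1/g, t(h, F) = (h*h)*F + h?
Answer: -21457/12 ≈ -1788.1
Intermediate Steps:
t(h, F) = h + F*h**2 (t(h, F) = h**2*F + h = F*h**2 + h = h + F*h**2)
O(g) = 1/g
-12*149 + O(t(-3, -1)) = -12*149 + 1/(-3*(1 - 1*(-3))) = -1788 + 1/(-3*(1 + 3)) = -1788 + 1/(-3*4) = -1788 + 1/(-12) = -1788 - 1/12 = -21457/12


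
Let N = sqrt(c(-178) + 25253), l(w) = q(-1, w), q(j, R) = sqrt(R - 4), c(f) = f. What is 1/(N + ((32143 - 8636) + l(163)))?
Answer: 1/(23507 + sqrt(159) + 5*sqrt(1003)) ≈ 4.2233e-5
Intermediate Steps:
q(j, R) = sqrt(-4 + R)
l(w) = sqrt(-4 + w)
N = 5*sqrt(1003) (N = sqrt(-178 + 25253) = sqrt(25075) = 5*sqrt(1003) ≈ 158.35)
1/(N + ((32143 - 8636) + l(163))) = 1/(5*sqrt(1003) + ((32143 - 8636) + sqrt(-4 + 163))) = 1/(5*sqrt(1003) + (23507 + sqrt(159))) = 1/(23507 + sqrt(159) + 5*sqrt(1003))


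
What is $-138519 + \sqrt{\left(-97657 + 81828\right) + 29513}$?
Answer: $-138519 + 2 \sqrt{3421} \approx -1.384 \cdot 10^{5}$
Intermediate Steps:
$-138519 + \sqrt{\left(-97657 + 81828\right) + 29513} = -138519 + \sqrt{-15829 + 29513} = -138519 + \sqrt{13684} = -138519 + 2 \sqrt{3421}$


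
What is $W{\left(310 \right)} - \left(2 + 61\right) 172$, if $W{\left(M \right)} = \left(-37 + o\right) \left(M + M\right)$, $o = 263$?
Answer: $129284$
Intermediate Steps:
$W{\left(M \right)} = 452 M$ ($W{\left(M \right)} = \left(-37 + 263\right) \left(M + M\right) = 226 \cdot 2 M = 452 M$)
$W{\left(310 \right)} - \left(2 + 61\right) 172 = 452 \cdot 310 - \left(2 + 61\right) 172 = 140120 - 63 \cdot 172 = 140120 - 10836 = 129284$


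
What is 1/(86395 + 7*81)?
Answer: 1/86962 ≈ 1.1499e-5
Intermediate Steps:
1/(86395 + 7*81) = 1/(86395 + 567) = 1/86962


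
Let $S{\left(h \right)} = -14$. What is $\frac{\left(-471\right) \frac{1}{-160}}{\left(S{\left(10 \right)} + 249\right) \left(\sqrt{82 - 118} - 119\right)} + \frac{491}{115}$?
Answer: $\frac{52418577913}{12277565600} - \frac{1413 i}{266903600} \approx 4.2695 - 5.294 \cdot 10^{-6} i$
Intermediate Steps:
$\frac{\left(-471\right) \frac{1}{-160}}{\left(S{\left(10 \right)} + 249\right) \left(\sqrt{82 - 118} - 119\right)} + \frac{491}{115} = \frac{\left(-471\right) \frac{1}{-160}}{\left(-14 + 249\right) \left(\sqrt{82 - 118} - 119\right)} + \frac{491}{115} = \frac{\left(-471\right) \left(- \frac{1}{160}\right)}{235 \left(\sqrt{-36} - 119\right)} + 491 \cdot \frac{1}{115} = \frac{471}{160 \cdot 235 \left(6 i - 119\right)} + \frac{491}{115} = \frac{471}{160 \cdot 235 \left(-119 + 6 i\right)} + \frac{491}{115} = \frac{471}{160 \left(-27965 + 1410 i\right)} + \frac{491}{115} = \frac{471 \frac{-27965 - 1410 i}{784029325}}{160} + \frac{491}{115} = \frac{471 \left(-27965 - 1410 i\right)}{125444692000} + \frac{491}{115} = \frac{491}{115} + \frac{471 \left(-27965 - 1410 i\right)}{125444692000}$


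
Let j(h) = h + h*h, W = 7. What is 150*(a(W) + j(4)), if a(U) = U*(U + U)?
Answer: 17700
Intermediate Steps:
a(U) = 2*U² (a(U) = U*(2*U) = 2*U²)
j(h) = h + h²
150*(a(W) + j(4)) = 150*(2*7² + 4*(1 + 4)) = 150*(2*49 + 4*5) = 150*(98 + 20) = 150*118 = 17700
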